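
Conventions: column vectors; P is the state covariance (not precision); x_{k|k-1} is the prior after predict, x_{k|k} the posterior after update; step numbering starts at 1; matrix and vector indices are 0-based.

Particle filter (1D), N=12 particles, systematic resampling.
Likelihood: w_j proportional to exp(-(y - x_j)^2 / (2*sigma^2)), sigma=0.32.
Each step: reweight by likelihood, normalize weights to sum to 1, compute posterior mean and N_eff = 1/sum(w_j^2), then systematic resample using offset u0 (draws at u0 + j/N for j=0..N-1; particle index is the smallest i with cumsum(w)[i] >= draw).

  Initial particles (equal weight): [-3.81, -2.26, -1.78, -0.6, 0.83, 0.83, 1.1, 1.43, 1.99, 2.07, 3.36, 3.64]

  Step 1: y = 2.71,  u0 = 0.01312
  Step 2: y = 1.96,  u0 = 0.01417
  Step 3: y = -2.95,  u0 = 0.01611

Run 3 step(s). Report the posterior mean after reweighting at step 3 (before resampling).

post_mean = 1.9922

step 1: w=[0.0000, 0.0000, 0.0000, 0.0000, 0.0000, 0.0000, 0.0000, 0.0009, 0.2229, 0.3791, 0.3560, 0.0410]  mean=2.5752  Neff=3.1072  idx=[8, 8, 8, 9, 9, 9, 9, 9, 10, 10, 10, 10]
step 2: w=[0.1293, 0.1293, 0.1293, 0.1224, 0.1224, 0.1224, 0.1224, 0.1224, 0.0000, 0.0000, 0.0000, 0.0000]  mean=2.0390  Neff=7.9949  idx=[0, 0, 1, 2, 2, 3, 4, 4, 5, 6, 6, 7]
step 3: w=[0.1944, 0.1944, 0.1944, 0.1944, 0.1944, 0.0040, 0.0040, 0.0040, 0.0040, 0.0040, 0.0040, 0.0040]  mean=1.9922  Neff=5.2871  idx=[0, 0, 0, 1, 1, 2, 2, 3, 3, 3, 4, 4]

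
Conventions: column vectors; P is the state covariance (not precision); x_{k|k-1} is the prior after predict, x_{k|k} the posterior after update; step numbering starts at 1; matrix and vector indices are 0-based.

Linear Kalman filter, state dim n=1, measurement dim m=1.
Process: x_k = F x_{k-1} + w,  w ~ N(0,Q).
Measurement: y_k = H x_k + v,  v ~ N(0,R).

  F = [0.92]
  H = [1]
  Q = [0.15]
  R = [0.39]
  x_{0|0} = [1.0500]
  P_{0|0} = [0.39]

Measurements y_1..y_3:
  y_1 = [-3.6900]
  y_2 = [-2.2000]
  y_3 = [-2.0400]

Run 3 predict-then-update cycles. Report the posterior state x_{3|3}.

step 1: x^-=[0.9660]  P^-=[0.4801]  S=[0.8701]  K=[0.5518]  nu=[-4.6560]  x^+=[-1.6031]  P^+=[0.2152]
step 2: x^-=[-1.4748]  P^-=[0.3321]  S=[0.7221]  K=[0.4599]  nu=[-0.7252]  x^+=[-1.8084]  P^+=[0.1794]
step 3: x^-=[-1.6637]  P^-=[0.3018]  S=[0.6918]  K=[0.4363]  nu=[-0.3763]  x^+=[-1.8279]  P^+=[0.1701]

x_post = [-1.8279]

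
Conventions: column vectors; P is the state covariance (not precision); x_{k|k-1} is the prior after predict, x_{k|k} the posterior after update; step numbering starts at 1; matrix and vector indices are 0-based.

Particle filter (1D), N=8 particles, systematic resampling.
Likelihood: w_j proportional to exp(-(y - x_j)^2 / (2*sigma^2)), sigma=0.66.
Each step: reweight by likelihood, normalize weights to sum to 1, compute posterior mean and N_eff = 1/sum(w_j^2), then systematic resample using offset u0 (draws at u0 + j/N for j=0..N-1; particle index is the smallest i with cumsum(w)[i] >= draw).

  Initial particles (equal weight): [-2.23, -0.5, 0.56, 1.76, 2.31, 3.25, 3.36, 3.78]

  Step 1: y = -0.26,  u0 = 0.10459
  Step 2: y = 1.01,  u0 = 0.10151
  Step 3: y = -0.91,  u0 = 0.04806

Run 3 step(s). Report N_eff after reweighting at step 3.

step 1: w=[0.0082, 0.6594, 0.3256, 0.0065, 0.0004, 0.0000, 0.0000, 0.0000]  mean=-0.1533  Neff=1.8489  idx=[1, 1, 1, 1, 1, 2, 2, 2]
step 2: w=[0.0266, 0.0266, 0.0266, 0.0266, 0.0266, 0.2890, 0.2890, 0.2890]  mean=0.4189  Neff=3.9362  idx=[3, 5, 5, 6, 6, 7, 7, 7]
step 3: w=[0.5846, 0.0593, 0.0593, 0.0593, 0.0593, 0.0593, 0.0593, 0.0593]  mean=-0.0596  Neff=2.7295  idx=[0, 0, 0, 0, 0, 2, 4, 6]

N_eff = 2.7295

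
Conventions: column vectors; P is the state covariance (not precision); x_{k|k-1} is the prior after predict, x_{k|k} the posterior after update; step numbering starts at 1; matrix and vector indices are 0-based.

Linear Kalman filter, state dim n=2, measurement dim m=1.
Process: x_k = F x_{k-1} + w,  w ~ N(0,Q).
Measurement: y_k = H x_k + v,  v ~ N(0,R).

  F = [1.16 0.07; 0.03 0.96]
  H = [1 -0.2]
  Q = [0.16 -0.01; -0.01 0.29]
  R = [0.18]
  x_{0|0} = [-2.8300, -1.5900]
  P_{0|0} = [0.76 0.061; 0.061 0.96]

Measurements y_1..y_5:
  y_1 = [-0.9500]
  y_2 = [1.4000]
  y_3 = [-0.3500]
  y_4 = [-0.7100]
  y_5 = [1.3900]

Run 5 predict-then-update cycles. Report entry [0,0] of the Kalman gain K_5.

step 1: x^-=[-3.3941, -1.6113]  P^-=[1.1973 0.1490; 0.1490 1.1789]  S=[1.3648]  K=[0.8554; -0.0636]  nu=[2.1218]  x^+=[-1.5791, -1.7462]  P^+=[0.1986 0.2232; 0.2232 1.1734]
step 2: x^-=[-1.9540, -1.7237]  P^-=[0.4693 0.3248; 0.3248 1.3845]  S=[0.5747]  K=[0.7035; 0.0834]  nu=[3.0092]  x^+=[0.1630, -1.4727]  P^+=[0.1848 0.2911; 0.2911 1.3805]
step 3: x^-=[0.0860, -1.4089]  P^-=[0.4628 0.4140; 0.4140 1.5792]  S=[0.5403]  K=[0.7032; 0.1817]  nu=[-0.7177]  x^+=[-0.4188, -1.5393]  P^+=[0.1956 0.3450; 0.3450 1.5613]
step 4: x^-=[-0.5935, -1.4903]  P^-=[0.4868 0.4866; 0.4866 1.7490]  S=[0.5421]  K=[0.7185; 0.2523]  nu=[-0.4145]  x^+=[-0.8913, -1.5949]  P^+=[0.2070 0.3883; 0.3883 1.7144]
step 5: x^-=[-1.1456, -1.5578]  P^-=[0.5100 0.5457; 0.5457 1.8926]  S=[0.5474]  K=[0.7322; 0.3053]  nu=[2.2240]  x^+=[0.4830, -0.8788]  P^+=[0.2165 0.4233; 0.4233 1.8416]

K[0,0] = 0.7322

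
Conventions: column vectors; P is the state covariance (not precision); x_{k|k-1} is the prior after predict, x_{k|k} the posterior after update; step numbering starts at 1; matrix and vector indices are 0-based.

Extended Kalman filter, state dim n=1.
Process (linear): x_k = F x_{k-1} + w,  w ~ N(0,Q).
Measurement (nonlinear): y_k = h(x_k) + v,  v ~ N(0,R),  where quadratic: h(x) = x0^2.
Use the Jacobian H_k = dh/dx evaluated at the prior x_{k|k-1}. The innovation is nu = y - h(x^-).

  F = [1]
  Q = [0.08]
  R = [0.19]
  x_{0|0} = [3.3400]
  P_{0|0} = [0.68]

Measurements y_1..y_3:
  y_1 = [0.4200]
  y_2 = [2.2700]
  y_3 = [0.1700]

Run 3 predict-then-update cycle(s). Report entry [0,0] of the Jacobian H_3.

H_jac[0,0] = 3.1138

step 1: x^-=[3.3400]  P^-=[0.7600]  H_jac=[6.6800]  S=[34.1030]  K=[0.1489]  nu=[-10.7356]  x^+=[1.7418]  P^+=[0.0042]
step 2: x^-=[1.7418]  P^-=[0.0842]  H_jac=[3.4837]  S=[1.2123]  K=[0.2421]  nu=[-0.7640]  x^+=[1.5569]  P^+=[0.0132]
step 3: x^-=[1.5569]  P^-=[0.0932]  H_jac=[3.1138]  S=[1.0937]  K=[0.2654]  nu=[-2.2539]  x^+=[0.9588]  P^+=[0.0162]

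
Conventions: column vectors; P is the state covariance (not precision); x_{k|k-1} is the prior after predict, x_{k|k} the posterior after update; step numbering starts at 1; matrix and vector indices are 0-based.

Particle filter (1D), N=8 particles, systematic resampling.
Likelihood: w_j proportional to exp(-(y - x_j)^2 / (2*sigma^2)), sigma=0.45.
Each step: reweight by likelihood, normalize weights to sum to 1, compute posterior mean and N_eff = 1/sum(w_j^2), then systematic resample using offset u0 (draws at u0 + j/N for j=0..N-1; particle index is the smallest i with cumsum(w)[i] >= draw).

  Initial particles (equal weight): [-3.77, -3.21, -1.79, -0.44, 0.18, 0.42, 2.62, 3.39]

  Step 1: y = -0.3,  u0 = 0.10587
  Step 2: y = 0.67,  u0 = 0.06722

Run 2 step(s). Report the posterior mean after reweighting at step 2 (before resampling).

step 1: w=[0.0000, 0.0000, 0.0023, 0.5290, 0.3143, 0.1544, 0.0000, 0.0000]  mean=-0.1155  Neff=2.4847  idx=[3, 3, 3, 3, 4, 4, 5, 5]
step 2: w=[0.0159, 0.0159, 0.0159, 0.0159, 0.1836, 0.1836, 0.2847, 0.2847]  mean=0.2773  Neff=4.3381  idx=[4, 4, 5, 6, 6, 6, 7, 7]

post_mean = 0.2773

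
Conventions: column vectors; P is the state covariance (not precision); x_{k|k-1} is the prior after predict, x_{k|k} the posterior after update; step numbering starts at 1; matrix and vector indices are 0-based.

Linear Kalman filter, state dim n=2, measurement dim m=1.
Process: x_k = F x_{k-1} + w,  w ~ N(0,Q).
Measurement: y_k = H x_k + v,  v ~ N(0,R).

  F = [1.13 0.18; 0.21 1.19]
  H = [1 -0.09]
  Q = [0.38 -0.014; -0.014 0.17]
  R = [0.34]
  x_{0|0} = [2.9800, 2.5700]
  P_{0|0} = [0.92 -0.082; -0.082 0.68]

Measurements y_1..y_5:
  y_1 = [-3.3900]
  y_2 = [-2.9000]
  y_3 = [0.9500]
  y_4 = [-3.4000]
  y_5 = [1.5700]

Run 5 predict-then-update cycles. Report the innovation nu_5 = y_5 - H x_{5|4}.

step 1: x^-=[3.8300, 3.6841]  P^-=[1.5434 0.2366; 0.2366 1.1325]  S=[1.8500]  K=[0.8228; 0.0728]  nu=[-6.8884]  x^+=[-1.8376, 3.1826]  P^+=[0.2911 0.1258; 0.1258 1.1227]
step 2: x^-=[-1.5036, 3.4014]  P^-=[0.8392 0.4695; 0.4695 1.8356]  S=[1.1096]  K=[0.7183; 0.2742]  nu=[-1.0903]  x^+=[-2.2867, 3.1025]  P^+=[0.2668 0.2509; 0.2509 1.7522]
step 3: x^-=[-2.0255, 3.2117]  P^-=[0.8795 0.7715; 0.7715 2.7884]  S=[1.1032]  K=[0.7343; 0.4719]  nu=[3.2646]  x^+=[0.3716, 4.7522]  P^+=[0.2847 0.3893; 0.3893 2.5428]
step 4: x^-=[1.2753, 5.7331]  P^-=[0.9843 1.1364; 1.1364 3.9780]  S=[1.1519]  K=[0.7657; 0.6757]  nu=[-4.1593]  x^+=[-1.9093, 2.9226]  P^+=[0.3090 0.5404; 0.5404 3.4520]
step 5: x^-=[-1.6315, 3.0769]  P^-=[1.1062 1.5459; 1.5459 5.3421]  S=[1.2112]  K=[0.7984; 0.8793]  nu=[3.4784]  x^+=[1.1458, 6.1356]  P^+=[0.3341 0.6955; 0.6955 4.4055]

innov = [3.4784]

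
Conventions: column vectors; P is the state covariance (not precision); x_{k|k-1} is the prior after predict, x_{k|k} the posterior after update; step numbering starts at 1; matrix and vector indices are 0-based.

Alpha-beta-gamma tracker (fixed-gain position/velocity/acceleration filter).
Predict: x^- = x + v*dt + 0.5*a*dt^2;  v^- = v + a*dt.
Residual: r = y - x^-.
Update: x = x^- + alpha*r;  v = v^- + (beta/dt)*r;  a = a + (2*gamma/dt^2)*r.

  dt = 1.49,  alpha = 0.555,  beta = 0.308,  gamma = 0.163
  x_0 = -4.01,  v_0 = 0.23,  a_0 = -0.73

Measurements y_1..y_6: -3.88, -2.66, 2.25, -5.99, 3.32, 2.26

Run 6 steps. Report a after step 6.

step 1: x_pred=-4.4776  r=0.5976  x^+=-4.1459  v^+=-0.7342  a^+=-0.6422
step 2: x_pred=-5.9528  r=3.2928  x^+=-4.1253  v^+=-1.0105  a^+=-0.1587
step 3: x_pred=-5.8071  r=8.0571  x^+=-1.3354  v^+=0.4185  a^+=1.0244
step 4: x_pred=0.4253  r=-6.4153  x^+=-3.1352  v^+=0.6187  a^+=0.0823
step 5: x_pred=-2.1219  r=5.4419  x^+=0.8984  v^+=1.8663  a^+=0.8814
step 6: x_pred=4.6576  r=-2.3976  x^+=3.3269  v^+=2.6840  a^+=0.5294

a_post = 0.5294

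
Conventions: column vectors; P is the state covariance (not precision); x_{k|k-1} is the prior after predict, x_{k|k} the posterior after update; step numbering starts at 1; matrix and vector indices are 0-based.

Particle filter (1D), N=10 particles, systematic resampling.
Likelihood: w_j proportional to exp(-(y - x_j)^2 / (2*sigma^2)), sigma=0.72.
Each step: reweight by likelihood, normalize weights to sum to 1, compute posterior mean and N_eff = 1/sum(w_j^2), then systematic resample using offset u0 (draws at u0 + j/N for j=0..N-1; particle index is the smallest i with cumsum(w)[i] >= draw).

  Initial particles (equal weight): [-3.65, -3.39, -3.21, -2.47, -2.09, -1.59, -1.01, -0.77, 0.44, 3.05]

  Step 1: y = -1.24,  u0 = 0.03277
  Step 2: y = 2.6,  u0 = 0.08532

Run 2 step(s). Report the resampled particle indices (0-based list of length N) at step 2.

resampled_idx = [6, 7, 8, 8, 8, 8, 9, 9, 9, 9]

step 1: w=[0.0011, 0.0033, 0.0068, 0.0667, 0.1431, 0.2552, 0.2729, 0.2321, 0.0189, 0.0000]  mean=-1.3526  Neff=4.5709  idx=[3, 4, 5, 5, 5, 6, 6, 6, 7, 7]
step 2: w=[0.0000, 0.0000, 0.0010, 0.0010, 0.0010, 0.0763, 0.0763, 0.0763, 0.3840, 0.3840]  mean=-0.8274  Neff=3.2004  idx=[6, 7, 8, 8, 8, 8, 9, 9, 9, 9]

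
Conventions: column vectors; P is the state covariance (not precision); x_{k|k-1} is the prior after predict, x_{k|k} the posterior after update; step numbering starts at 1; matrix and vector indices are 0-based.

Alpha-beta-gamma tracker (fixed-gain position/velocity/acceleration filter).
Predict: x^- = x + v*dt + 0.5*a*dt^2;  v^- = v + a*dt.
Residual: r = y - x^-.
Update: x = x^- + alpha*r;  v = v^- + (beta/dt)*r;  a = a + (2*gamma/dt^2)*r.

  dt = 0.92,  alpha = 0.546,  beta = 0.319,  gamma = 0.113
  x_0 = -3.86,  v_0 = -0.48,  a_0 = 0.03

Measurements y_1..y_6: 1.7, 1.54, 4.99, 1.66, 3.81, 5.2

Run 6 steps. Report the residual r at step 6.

step 1: x_pred=-4.2889  r=5.9889  x^+=-1.0190  v^+=1.6242  a^+=1.6291
step 2: x_pred=1.1647  r=0.3753  x^+=1.3696  v^+=3.2531  a^+=1.7293
step 3: x_pred=5.0943  r=-0.1043  x^+=5.0374  v^+=4.8079  a^+=1.7015
step 4: x_pred=10.1807  r=-8.5207  x^+=5.5284  v^+=3.4188  a^+=-0.5737
step 5: x_pred=8.4309  r=-4.6209  x^+=5.9079  v^+=1.2888  a^+=-1.8075
step 6: x_pred=6.3286  r=-1.1286  x^+=5.7124  v^+=-0.7655  a^+=-2.1089

resid = -1.1286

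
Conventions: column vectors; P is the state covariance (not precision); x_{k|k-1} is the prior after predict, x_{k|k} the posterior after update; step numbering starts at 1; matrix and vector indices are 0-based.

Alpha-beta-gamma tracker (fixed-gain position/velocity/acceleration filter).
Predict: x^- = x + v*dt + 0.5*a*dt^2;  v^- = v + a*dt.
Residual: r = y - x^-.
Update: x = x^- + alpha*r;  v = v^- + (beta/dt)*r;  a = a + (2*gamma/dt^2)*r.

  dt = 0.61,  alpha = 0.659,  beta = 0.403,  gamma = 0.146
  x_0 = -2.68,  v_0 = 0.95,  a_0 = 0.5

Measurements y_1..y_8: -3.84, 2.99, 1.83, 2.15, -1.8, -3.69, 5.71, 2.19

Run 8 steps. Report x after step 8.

x_post = 1.4071

step 1: x_pred=-2.0075  r=-1.8325  x^+=-3.2151  v^+=0.0443  a^+=-0.9380
step 2: x_pred=-3.3626  r=6.3526  x^+=0.8238  v^+=3.6690  a^+=4.0471
step 3: x_pred=3.8148  r=-1.9848  x^+=2.5068  v^+=4.8264  a^+=2.4895
step 4: x_pred=5.9141  r=-3.7641  x^+=3.4336  v^+=3.8582  a^+=-0.4643
step 5: x_pred=5.7007  r=-7.5007  x^+=0.7577  v^+=-1.3804  a^+=-6.3504
step 6: x_pred=-1.2658  r=-2.4242  x^+=-2.8633  v^+=-6.8557  a^+=-8.2528
step 7: x_pred=-8.5807  r=14.2907  x^+=0.8369  v^+=-2.4486  a^+=2.9617
step 8: x_pred=-0.1058  r=2.2958  x^+=1.4071  v^+=0.8747  a^+=4.7633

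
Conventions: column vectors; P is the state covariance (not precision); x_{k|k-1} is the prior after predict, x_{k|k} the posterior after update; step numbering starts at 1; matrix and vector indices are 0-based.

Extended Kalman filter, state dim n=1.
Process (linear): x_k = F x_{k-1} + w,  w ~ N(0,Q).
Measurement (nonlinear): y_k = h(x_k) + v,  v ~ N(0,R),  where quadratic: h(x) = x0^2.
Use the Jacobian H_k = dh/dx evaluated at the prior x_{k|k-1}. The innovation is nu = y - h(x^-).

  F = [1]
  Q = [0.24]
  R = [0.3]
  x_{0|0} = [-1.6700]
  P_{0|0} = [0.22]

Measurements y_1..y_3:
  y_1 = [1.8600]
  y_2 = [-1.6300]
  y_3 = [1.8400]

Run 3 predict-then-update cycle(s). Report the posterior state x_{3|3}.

step 1: x^-=[-1.6700]  P^-=[0.4600]  H_jac=[-3.3400]  S=[5.4316]  K=[-0.2829]  nu=[-0.9289]  x^+=[-1.4072]  P^+=[0.0254]
step 2: x^-=[-1.4072]  P^-=[0.2654]  H_jac=[-2.8145]  S=[2.4024]  K=[-0.3109]  nu=[-3.6103]  x^+=[-0.2847]  P^+=[0.0331]
step 3: x^-=[-0.2847]  P^-=[0.2731]  H_jac=[-0.5693]  S=[0.3885]  K=[-0.4002]  nu=[1.7590]  x^+=[-0.9887]  P^+=[0.2109]

x_post = [-0.9887]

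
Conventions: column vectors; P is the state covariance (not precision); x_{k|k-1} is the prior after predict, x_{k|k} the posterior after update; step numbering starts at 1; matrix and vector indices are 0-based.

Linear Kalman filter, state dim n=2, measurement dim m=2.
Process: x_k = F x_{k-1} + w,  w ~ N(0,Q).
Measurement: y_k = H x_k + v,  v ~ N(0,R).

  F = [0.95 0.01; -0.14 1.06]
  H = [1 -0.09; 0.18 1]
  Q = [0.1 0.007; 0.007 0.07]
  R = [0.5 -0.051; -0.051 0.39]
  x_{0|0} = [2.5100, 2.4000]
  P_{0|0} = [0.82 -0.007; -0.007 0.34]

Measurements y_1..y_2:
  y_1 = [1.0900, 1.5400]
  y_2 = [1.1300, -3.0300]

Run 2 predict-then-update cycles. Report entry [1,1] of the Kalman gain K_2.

K[1,1] = 0.4439

step 1: x^-=[2.4085, 2.1926]  P^-=[0.8400 -0.1055; -0.1055 0.4702]  S=[1.3627 -0.0459; -0.0459 0.8494]  K=[0.6263 0.0876; -0.0907 0.5263]  nu=[-1.1212, -1.0861]  x^+=[1.6111, 1.7227]  P^+=[0.3040 -0.0525; -0.0525 0.2193]
step 2: x^-=[1.5478, 1.6005]  P^-=[0.3733 -0.0839; -0.0839 0.3380]  S=[0.8912 -0.0967; -0.0967 0.7099]  K=[0.4312 0.0353; -0.0801 0.4439]  nu=[-0.2738, -4.9091]  x^+=[1.2565, -0.5568]  P^+=[0.2097 -0.0460; -0.0460 0.1855]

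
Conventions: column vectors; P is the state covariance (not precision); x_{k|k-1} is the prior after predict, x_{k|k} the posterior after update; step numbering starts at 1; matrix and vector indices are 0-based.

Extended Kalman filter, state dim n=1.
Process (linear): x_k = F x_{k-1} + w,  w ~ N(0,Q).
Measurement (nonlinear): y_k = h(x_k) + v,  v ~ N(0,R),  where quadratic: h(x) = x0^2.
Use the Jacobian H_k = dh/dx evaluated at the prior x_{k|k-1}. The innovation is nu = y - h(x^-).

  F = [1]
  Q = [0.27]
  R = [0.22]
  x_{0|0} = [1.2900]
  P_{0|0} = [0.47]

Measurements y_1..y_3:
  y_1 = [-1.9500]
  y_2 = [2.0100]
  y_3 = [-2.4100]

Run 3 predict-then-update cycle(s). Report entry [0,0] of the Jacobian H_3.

step 1: x^-=[1.2900]  P^-=[0.7400]  H_jac=[2.5800]  S=[5.1457]  K=[0.3710]  nu=[-3.6141]  x^+=[-0.0509]  P^+=[0.0316]
step 2: x^-=[-0.0509]  P^-=[0.3016]  H_jac=[-0.1018]  S=[0.2231]  K=[-0.1377]  nu=[2.0074]  x^+=[-0.3273]  P^+=[0.2974]
step 3: x^-=[-0.3273]  P^-=[0.5674]  H_jac=[-0.6546]  S=[0.4631]  K=[-0.8020]  nu=[-2.5171]  x^+=[1.6914]  P^+=[0.2695]

H_jac[0,0] = -0.6546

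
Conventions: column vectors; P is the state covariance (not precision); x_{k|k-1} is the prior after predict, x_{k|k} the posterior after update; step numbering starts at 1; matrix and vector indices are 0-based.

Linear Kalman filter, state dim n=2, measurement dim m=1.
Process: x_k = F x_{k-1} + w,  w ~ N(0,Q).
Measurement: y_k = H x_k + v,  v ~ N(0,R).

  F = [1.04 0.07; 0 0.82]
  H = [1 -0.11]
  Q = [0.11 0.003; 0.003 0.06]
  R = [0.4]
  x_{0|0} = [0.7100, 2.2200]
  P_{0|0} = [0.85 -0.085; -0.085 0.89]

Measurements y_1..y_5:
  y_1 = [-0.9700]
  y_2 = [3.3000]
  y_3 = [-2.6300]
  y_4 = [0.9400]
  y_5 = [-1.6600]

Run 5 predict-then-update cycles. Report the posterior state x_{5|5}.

x_post = [-0.4068, 0.6829]

step 1: x^-=[0.8938, 1.8204]  P^-=[1.0213 -0.0184; -0.0184 0.6584]  S=[1.4334]  K=[0.7140; -0.0634]  nu=[-1.6636]  x^+=[-0.2939, 1.9258]  P^+=[0.2907 0.0464; 0.0464 0.6527]
step 2: x^-=[-0.1709, 1.5792]  P^-=[0.4344 0.0801; 0.0801 0.4989]  S=[0.8228]  K=[0.5172; 0.0306]  nu=[3.6446]  x^+=[1.7142, 1.6908]  P^+=[0.2143 0.0670; 0.0670 0.4981]
step 3: x^-=[1.9011, 1.3864]  P^-=[0.3539 0.0888; 0.0888 0.3949]  S=[0.7392]  K=[0.4656; 0.0613]  nu=[-4.3786]  x^+=[-0.1376, 1.1180]  P^+=[0.1937 0.0677; 0.0677 0.3921]
step 4: x^-=[-0.0649, 0.9167]  P^-=[0.3313 0.0832; 0.0832 0.3237]  S=[0.7169]  K=[0.4493; 0.0664]  nu=[1.1057]  x^+=[0.4319, 0.9902]  P^+=[0.1865 0.0618; 0.0618 0.3205]
step 5: x^-=[0.5185, 0.8119]  P^-=[0.3223 0.0741; 0.0741 0.2755]  S=[0.7094]  K=[0.4429; 0.0618]  nu=[-2.0892]  x^+=[-0.4068, 0.6829]  P^+=[0.1832 0.0547; 0.0547 0.2728]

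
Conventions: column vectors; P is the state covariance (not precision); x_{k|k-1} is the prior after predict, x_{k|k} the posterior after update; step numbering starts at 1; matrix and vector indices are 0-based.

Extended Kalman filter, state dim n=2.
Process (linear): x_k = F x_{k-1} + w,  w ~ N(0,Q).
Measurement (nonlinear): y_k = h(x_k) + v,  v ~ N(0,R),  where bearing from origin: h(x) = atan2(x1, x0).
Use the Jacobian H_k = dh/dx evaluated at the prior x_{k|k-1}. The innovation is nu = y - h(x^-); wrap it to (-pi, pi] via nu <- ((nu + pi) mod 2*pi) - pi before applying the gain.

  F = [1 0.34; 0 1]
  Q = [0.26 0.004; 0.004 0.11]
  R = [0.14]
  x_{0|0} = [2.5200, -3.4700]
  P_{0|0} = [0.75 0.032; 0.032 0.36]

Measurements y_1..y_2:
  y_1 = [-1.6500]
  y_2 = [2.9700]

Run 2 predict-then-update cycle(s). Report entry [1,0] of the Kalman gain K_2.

K[1,0] = 0.1628

step 1: x^-=[1.3402, -3.4700]  P^-=[1.0734 0.1584; 0.1584 0.4700]  H_jac=[0.2508 0.0969]  S=[0.2196]  K=[1.2956; 0.3882]  nu=[-0.4478]  x^+=[0.7601, -3.6438]  P^+=[0.7048 0.0480; 0.0480 0.4369]
step 2: x^-=[-0.4788, -3.6438]  P^-=[1.0479 0.2005; 0.2005 0.5469]  H_jac=[0.2698 -0.0355]  S=[0.2131]  K=[1.2931; 0.1628]  nu=[-1.6117]  x^+=[-2.5630, -3.9063]  P^+=[0.6915 0.1556; 0.1556 0.5413]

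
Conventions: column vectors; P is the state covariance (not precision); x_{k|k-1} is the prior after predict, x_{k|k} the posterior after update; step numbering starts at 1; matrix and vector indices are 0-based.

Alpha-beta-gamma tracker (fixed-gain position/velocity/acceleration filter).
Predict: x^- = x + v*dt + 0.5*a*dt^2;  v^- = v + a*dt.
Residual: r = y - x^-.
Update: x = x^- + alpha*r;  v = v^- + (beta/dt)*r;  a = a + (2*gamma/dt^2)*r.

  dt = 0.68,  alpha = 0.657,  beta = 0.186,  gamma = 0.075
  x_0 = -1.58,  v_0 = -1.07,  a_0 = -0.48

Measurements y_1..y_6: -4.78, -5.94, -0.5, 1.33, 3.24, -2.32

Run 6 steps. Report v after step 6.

v_post = 3.6926

step 1: x_pred=-2.4186  r=-2.3614  x^+=-3.9700  v^+=-2.0423  a^+=-1.2460
step 2: x_pred=-5.6469  r=-0.2931  x^+=-5.8395  v^+=-2.9698  a^+=-1.3411
step 3: x_pred=-8.1690  r=7.6690  x^+=-3.1305  v^+=-1.7841  a^+=1.1467
step 4: x_pred=-4.0785  r=5.4085  x^+=-0.5251  v^+=0.4751  a^+=2.9012
step 5: x_pred=0.4687  r=2.7713  x^+=2.2894  v^+=3.2059  a^+=3.8002
step 6: x_pred=5.3480  r=-7.6680  x^+=0.3101  v^+=3.6926  a^+=1.3127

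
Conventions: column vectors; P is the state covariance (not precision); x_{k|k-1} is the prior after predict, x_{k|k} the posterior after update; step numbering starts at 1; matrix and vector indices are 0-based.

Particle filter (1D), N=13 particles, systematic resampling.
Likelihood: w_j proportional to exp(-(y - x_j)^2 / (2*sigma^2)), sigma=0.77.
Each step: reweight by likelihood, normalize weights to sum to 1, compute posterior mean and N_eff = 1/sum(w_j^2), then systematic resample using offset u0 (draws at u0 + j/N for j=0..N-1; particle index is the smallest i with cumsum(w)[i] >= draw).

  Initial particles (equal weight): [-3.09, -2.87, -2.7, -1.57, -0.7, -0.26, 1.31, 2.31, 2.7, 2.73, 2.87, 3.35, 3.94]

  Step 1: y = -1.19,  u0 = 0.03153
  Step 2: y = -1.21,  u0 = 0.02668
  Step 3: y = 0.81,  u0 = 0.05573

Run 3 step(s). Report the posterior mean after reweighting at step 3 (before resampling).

step 1: w=[0.0192, 0.0374, 0.0590, 0.3576, 0.3299, 0.1948, 0.0021, 0.0000, 0.0000, 0.0000, 0.0000, 0.0000, 0.0000]  mean=-1.1664  Neff=3.5728  idx=[1, 2, 3, 3, 3, 3, 4, 4, 4, 4, 4, 5, 5]
step 2: w=[0.0111, 0.0175, 0.1020, 0.1020, 0.1020, 0.1020, 0.0914, 0.0914, 0.0914, 0.0914, 0.0914, 0.0532, 0.0532]  mean=-1.0674  Neff=11.1761  idx=[1, 2, 3, 4, 4, 5, 6, 7, 8, 9, 9, 10, 12]
step 3: w=[0.0000, 0.0065, 0.0065, 0.0065, 0.0065, 0.0065, 0.1124, 0.1124, 0.1124, 0.1124, 0.1124, 0.1124, 0.2929]  mean=-0.5994  Neff=6.1780  idx=[6, 6, 7, 8, 8, 9, 10, 10, 11, 12, 12, 12, 12]

post_mean = -0.5994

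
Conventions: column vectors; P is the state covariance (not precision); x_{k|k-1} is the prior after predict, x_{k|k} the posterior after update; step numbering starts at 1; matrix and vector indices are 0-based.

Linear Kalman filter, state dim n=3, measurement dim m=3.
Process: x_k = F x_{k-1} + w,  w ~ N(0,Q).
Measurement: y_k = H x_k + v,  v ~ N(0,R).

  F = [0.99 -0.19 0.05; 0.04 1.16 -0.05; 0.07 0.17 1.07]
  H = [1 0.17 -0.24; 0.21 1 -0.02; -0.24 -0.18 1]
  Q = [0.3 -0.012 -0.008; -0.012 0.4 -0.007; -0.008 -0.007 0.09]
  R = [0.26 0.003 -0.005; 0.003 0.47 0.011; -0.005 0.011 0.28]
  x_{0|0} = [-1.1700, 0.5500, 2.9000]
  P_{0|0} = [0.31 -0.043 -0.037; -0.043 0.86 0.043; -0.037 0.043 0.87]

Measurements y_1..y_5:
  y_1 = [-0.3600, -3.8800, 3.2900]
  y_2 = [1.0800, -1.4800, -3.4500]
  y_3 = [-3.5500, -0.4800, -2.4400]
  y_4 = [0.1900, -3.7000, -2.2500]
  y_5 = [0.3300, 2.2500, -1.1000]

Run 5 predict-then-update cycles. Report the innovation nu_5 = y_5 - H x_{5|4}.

innov = [0.2654, 5.1950, 1.8004]

step 1: x^-=[-1.1178, 0.4462, 3.1146]  P^-=[0.6487 -0.2358 -0.0221; -0.2358 1.5511 0.1647; -0.0221 0.1647 1.1215]  S=[0.9352 0.1255 -0.4135; 0.1255 1.9447 -0.0973; -0.4135 -0.0973 1.4201]  K=[0.7161 -0.0919 0.1069; -0.1278 0.7774 -0.0247; 0.0562 0.1070 0.7963]  nu=[1.4295, -4.0292, -0.0126]  x^+=[0.2747, -2.8686, 2.7540]  P^+=[0.2144 -0.0836 0.0618; -0.0836 0.3833 0.0512; 0.0618 0.0512 0.2479]
step 2: x^-=[0.9547, -3.4543, 2.4784]  P^-=[0.5612 -0.1835 0.0504; -0.1835 0.9028 0.1141; 0.0504 0.1141 0.4118]  S=[0.7751 0.0549 -0.1480; 0.0549 1.3157 -0.0117; -0.1480 -0.0117 0.6723]  K=[0.6879 -0.0787 0.0738; -0.1252 0.6602 -0.0225; 0.0669 0.0909 0.5804]  nu=[1.3074, 1.8234, -6.3210]  x^+=[1.2437, -2.2716, -0.9369]  P^+=[0.2035 -0.0758 0.0516; -0.0758 0.3264 0.0421; 0.0516 0.0421 0.1831]
step 3: x^-=[1.6160, -2.5385, -1.3016]  P^-=[0.5445 -0.1625 0.0402; -0.1625 0.8279 0.0954; 0.0402 0.0954 0.3313]  S=[0.7652 0.0654 -0.1418; 0.0654 1.2497 -0.0225; -0.1418 -0.0225 0.6018]  K=[0.6795 -0.0737 0.0556; -0.1181 0.6393 -0.0281; 0.0596 0.0841 0.5232]  nu=[-5.0468, 1.6931, -1.2075]  x^+=[-2.0051, -0.8258, -2.0915]  P^+=[0.1996 -0.0730 0.0461; -0.0730 0.3159 0.0391; 0.0461 0.0391 0.1652]
step 4: x^-=[-1.9328, -0.9336, -2.5186]  P^-=[0.5388 -0.1570 0.0346; -0.1570 0.8144 0.0906; 0.0346 0.0906 0.3087]  S=[0.7627 0.0690 -0.1428; 0.0690 1.2384 -0.0270; -0.1428 -0.0270 0.5833]  K=[0.6761 -0.0726 0.0481; -0.1160 0.6353 -0.0304; 0.0554 0.0819 0.5043]  nu=[1.6770, -2.4109, -0.3633]  x^+=[-0.6415, -2.6487, -2.8065]  P^+=[0.1981 -0.0723 0.0438; -0.0723 0.3139 0.0382; 0.0438 0.0382 0.1592]
step 5: x^-=[-0.2722, -2.9578, -3.4981]  P^-=[0.5367 -0.1557 0.0321; -0.1557 0.8117 0.0894; 0.0321 0.0894 0.3011]  S=[0.7619 0.0699 -0.1436; 0.0699 1.2363 -0.0283; -0.1436 -0.0283 0.5773]  K=[0.6748 -0.0724 0.0452; -0.1154 0.6345 -0.0311; 0.0535 0.0813 0.4977]  nu=[0.2654, 5.1950, 1.8004]  x^+=[-0.3877, 0.2518, -2.1658]  P^+=[0.1976 -0.0721 0.0429; -0.0721 0.3134 0.0380; 0.0429 0.0380 0.1571]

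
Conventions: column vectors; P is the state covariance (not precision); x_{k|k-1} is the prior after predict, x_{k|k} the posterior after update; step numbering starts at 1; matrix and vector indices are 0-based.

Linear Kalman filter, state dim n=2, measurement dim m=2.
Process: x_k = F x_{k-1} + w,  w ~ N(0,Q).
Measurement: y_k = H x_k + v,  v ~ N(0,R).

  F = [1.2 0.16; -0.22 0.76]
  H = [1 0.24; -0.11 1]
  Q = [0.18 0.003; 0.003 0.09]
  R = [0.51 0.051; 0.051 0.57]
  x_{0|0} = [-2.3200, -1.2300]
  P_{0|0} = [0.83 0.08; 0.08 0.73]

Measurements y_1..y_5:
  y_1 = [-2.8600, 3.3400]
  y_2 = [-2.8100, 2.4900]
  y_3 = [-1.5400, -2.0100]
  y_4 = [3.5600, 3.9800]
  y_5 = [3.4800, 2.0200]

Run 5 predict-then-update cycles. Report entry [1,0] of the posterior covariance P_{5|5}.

P_post[1,0] = -0.0302

step 1: x^-=[-2.9808, -0.4244]  P^-=[1.4246 -0.0572; -0.0572 0.5251]  S=[1.9374 -0.0354; -0.0354 1.1249]  K=[0.7252 -0.1674; 0.0442 0.4738]  nu=[0.2227, 3.4365]  x^+=[-3.3944, 1.2135]  P^+=[0.3657 -0.0182; -0.0182 0.2703]
step 2: x^-=[-3.8792, 1.6690]  P^-=[0.7065 -0.0766; -0.0766 0.2699]  S=[1.1953 -0.0365; -0.0365 0.8653]  K=[0.5710 -0.1542; -0.0001 0.3216]  nu=[0.6686, 0.3943]  x^+=[-3.5582, 1.7958]  P^+=[0.2898 -0.0269; -0.0269 0.1804]
step 3: x^-=[-3.9825, 2.1476]  P^-=[0.5916 -0.0752; -0.0752 0.2172]  S=[1.0780 -0.0351; -0.0351 0.8109]  K=[0.5271 -0.1501; -0.0123 0.2775]  nu=[1.9271, -4.5957]  x^+=[-2.2768, 0.8484]  P^+=[0.2682 -0.0292; -0.0292 0.1544]
step 4: x^-=[-2.5964, 1.1457]  P^-=[0.5589 -0.0746; -0.0746 0.2019]  S=[1.0448 -0.0347; -0.0347 0.7951]  K=[0.5129 -0.1488; -0.0163 0.2635]  nu=[5.8814, 2.5487]  x^+=[0.0410, 1.7215]  P^+=[0.2612 -0.0299; -0.0299 0.1461]
step 5: x^-=[0.3247, 1.2993]  P^-=[0.5483 -0.0744; -0.0744 0.1970]  S=[1.0340 -0.0345; -0.0345 0.7900]  K=[0.5081 -0.1484; -0.0176 0.2590]  nu=[2.8435, 0.7564]  x^+=[1.6572, 1.4452]  P^+=[0.2588 -0.0302; -0.0302 0.1434]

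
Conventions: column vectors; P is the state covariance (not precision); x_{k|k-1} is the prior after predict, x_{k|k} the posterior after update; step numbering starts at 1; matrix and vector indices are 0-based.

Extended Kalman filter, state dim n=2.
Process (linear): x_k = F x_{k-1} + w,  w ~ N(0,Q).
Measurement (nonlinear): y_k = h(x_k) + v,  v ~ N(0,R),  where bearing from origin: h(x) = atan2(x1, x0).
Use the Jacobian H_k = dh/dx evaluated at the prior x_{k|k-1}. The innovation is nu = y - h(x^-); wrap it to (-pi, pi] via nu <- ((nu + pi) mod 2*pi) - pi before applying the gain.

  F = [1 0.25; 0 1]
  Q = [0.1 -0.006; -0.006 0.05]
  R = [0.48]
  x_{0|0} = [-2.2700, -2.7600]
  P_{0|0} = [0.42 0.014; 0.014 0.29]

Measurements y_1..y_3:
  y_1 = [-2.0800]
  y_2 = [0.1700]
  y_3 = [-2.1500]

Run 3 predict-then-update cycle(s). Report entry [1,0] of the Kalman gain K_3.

step 1: x^-=[-2.9600, -2.7600]  P^-=[0.5451 0.0805; 0.0805 0.3400]  H_jac=[0.1685 -0.1807]  S=[0.5017]  K=[0.1541; -0.0954]  nu=[0.3111]  x^+=[-2.9121, -2.7897]  P^+=[0.5332 0.0879; 0.0879 0.3354]
step 2: x^-=[-3.6095, -2.7897]  P^-=[0.6981 0.1657; 0.1657 0.3854]  H_jac=[0.1341 -0.1734]  S=[0.4964]  K=[0.1306; -0.0899]  nu=[2.6536]  x^+=[-3.2629, -3.0283]  P^+=[0.6896 0.1716; 0.1716 0.3814]
step 3: x^-=[-4.0200, -3.0283]  P^-=[0.8993 0.2609; 0.2609 0.4314]  H_jac=[0.1196 -0.1587]  S=[0.4938]  K=[0.1339; -0.0755]  nu=[0.3460]  x^+=[-3.9737, -3.0544]  P^+=[0.8904 0.2659; 0.2659 0.4286]

K[1,0] = -0.0755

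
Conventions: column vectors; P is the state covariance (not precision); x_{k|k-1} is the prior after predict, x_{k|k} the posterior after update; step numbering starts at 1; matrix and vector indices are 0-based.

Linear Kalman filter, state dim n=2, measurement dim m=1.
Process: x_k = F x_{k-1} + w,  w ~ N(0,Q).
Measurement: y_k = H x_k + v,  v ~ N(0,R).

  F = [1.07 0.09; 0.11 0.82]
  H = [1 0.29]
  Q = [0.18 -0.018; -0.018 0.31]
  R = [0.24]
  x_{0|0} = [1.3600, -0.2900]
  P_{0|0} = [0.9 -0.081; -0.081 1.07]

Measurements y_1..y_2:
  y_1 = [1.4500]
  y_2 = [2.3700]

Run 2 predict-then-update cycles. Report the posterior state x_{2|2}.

x_post = [2.0165, 0.2744]

step 1: x^-=[1.4291, -0.0882]  P^-=[1.2035 0.0950; 0.0950 1.0257]  S=[1.5849]  K=[0.7767; 0.2477]  nu=[0.0465]  x^+=[1.4652, -0.0767]  P^+=[0.2473 -0.2098; -0.2098 0.9285]
step 2: x^-=[1.5609, 0.0983]  P^-=[0.4302 -0.1066; -0.1066 0.8995]  S=[0.6841]  K=[0.5837; 0.2256]  nu=[0.7806]  x^+=[2.0165, 0.2744]  P^+=[0.1971 -0.1966; -0.1966 0.8647]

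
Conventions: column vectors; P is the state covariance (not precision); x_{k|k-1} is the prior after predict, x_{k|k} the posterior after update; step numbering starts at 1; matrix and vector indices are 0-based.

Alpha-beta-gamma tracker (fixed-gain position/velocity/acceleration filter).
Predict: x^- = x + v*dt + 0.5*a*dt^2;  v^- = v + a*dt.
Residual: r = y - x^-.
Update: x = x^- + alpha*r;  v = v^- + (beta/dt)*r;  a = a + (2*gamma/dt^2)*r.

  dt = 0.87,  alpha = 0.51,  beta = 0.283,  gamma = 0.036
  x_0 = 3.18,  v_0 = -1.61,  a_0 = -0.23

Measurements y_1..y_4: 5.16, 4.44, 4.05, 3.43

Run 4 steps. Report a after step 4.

a_post = 0.2075

step 1: x_pred=1.6923  r=3.4677  x^+=3.4608  v^+=-0.6821  a^+=0.0999
step 2: x_pred=2.9052  r=1.5348  x^+=3.6879  v^+=-0.0959  a^+=0.2459
step 3: x_pred=3.6975  r=0.3525  x^+=3.8773  v^+=0.2326  a^+=0.2794
step 4: x_pred=4.1854  r=-0.7554  x^+=3.8001  v^+=0.2300  a^+=0.2075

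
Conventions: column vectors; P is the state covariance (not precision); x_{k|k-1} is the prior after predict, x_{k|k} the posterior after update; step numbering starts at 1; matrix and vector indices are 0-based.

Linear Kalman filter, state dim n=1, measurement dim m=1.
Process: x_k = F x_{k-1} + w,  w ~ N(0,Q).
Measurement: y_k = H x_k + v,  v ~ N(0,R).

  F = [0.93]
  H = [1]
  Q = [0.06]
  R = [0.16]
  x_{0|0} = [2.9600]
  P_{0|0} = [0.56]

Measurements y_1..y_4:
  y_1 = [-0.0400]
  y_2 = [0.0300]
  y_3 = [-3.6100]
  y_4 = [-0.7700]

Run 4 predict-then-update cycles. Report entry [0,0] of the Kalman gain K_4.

K[0,0] = 0.4330

step 1: x^-=[2.7528]  P^-=[0.5443]  S=[0.7043]  K=[0.7728]  nu=[-2.7928]  x^+=[0.5944]  P^+=[0.1237]
step 2: x^-=[0.5528]  P^-=[0.1669]  S=[0.3269]  K=[0.5106]  nu=[-0.5228]  x^+=[0.2858]  P^+=[0.0817]
step 3: x^-=[0.2658]  P^-=[0.1307]  S=[0.2907]  K=[0.4495]  nu=[-3.8758]  x^+=[-1.4765]  P^+=[0.0719]
step 4: x^-=[-1.3731]  P^-=[0.1222]  S=[0.2822]  K=[0.4330]  nu=[0.6031]  x^+=[-1.1119]  P^+=[0.0693]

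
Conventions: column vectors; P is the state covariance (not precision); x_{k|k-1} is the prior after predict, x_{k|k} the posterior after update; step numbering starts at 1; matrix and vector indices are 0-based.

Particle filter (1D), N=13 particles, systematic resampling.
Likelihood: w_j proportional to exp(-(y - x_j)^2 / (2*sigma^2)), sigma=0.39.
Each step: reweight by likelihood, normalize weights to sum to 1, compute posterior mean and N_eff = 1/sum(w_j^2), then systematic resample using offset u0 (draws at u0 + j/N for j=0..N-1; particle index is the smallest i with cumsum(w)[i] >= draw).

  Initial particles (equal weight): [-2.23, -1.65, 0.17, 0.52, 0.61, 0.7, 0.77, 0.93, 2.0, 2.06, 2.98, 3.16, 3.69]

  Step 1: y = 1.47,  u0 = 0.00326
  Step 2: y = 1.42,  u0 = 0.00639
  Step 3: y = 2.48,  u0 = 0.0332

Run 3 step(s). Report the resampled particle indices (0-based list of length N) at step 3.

step 1: w=[0.0000, 0.0000, 0.0024, 0.0325, 0.0555, 0.0898, 0.1260, 0.2419, 0.2506, 0.2009, 0.0004, 0.0001, 0.0000]  mean=1.3522  Neff=5.2702  idx=[3, 4, 5, 6, 7, 7, 7, 7, 8, 8, 8, 9, 9]
step 2: w=[0.0177, 0.0293, 0.0461, 0.0632, 0.1151, 0.1151, 0.1151, 0.1151, 0.0839, 0.0839, 0.0839, 0.0659, 0.0659]  mean=1.3108  Neff=11.1050  idx=[0, 2, 4, 4, 5, 6, 6, 7, 8, 8, 9, 10, 11]
step 3: w=[0.0000, 0.0000, 0.0002, 0.0002, 0.0002, 0.0002, 0.0002, 0.0002, 0.1923, 0.1923, 0.1923, 0.1923, 0.2297]  mean=2.0128  Neff=4.9814  idx=[8, 8, 8, 9, 9, 10, 10, 10, 11, 11, 12, 12, 12]

resampled_idx = [8, 8, 8, 9, 9, 10, 10, 10, 11, 11, 12, 12, 12]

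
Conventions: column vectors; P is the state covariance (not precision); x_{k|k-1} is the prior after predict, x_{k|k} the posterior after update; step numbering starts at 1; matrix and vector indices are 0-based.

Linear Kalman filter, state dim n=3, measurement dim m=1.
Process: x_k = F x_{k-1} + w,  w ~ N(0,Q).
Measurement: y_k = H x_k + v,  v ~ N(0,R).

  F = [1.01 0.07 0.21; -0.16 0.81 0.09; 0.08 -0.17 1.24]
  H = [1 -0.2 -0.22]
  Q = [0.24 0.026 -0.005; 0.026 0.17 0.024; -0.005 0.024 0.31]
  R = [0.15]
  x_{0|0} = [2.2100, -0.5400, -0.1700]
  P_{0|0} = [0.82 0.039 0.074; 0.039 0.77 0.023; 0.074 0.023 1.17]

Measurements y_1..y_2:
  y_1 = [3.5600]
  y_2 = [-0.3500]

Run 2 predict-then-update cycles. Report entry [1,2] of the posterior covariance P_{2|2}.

step 1: x^-=[2.1586, -0.8063, 0.0578]  P^-=[1.1694 -0.0010 0.4454; -0.0010 0.6968 0.0502; 0.4454 0.0502 2.1404]  S=[1.2597]  K=[0.8507; -0.1202; -0.0282]  nu=[1.2529]  x^+=[3.2244, -0.9569, 0.0224]  P^+=[0.2578 0.1278 0.4756; 0.1278 0.6786 0.0460; 0.4756 0.0460 2.1394]
step 2: x^-=[3.1944, -1.2889, 0.4484]  P^-=[0.8218 0.2017 1.1496; 0.2017 0.5990 0.1323; 1.1496 0.1323 3.6923]  S=[0.5996]  K=[0.8815; 0.0881; 0.5185]  nu=[-3.7035]  x^+=[-0.0703, -1.6152, -1.4717]  P^+=[0.3559 0.1552 0.8756; 0.1552 0.5944 0.1049; 0.8756 0.1049 3.5312]

P_post[1,2] = 0.1049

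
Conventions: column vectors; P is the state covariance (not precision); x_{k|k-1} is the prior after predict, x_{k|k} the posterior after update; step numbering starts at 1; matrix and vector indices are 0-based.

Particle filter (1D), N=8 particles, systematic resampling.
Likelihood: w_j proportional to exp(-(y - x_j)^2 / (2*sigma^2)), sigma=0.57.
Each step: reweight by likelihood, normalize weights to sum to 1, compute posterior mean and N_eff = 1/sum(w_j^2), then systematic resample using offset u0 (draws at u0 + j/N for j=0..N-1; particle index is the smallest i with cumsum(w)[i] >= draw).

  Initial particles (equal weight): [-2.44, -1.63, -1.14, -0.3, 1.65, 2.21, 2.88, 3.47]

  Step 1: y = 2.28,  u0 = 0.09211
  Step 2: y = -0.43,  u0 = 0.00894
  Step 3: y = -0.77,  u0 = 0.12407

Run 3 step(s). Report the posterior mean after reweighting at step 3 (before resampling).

post_mean = 1.6500

step 1: w=[0.0000, 0.0000, 0.0000, 0.0000, 0.2442, 0.4464, 0.2585, 0.0509]  mean=2.3105  Neff=3.0457  idx=[4, 4, 5, 5, 5, 6, 6, 7]
step 2: w=[0.4875, 0.4875, 0.0083, 0.0083, 0.0083, 0.0000, 0.0000, 0.0000]  mean=1.6641  Neff=2.1032  idx=[0, 0, 0, 0, 1, 1, 1, 1]
step 3: w=[0.1250, 0.1250, 0.1250, 0.1250, 0.1250, 0.1250, 0.1250, 0.1250]  mean=1.6500  Neff=8.0000  idx=[0, 1, 2, 3, 4, 5, 6, 7]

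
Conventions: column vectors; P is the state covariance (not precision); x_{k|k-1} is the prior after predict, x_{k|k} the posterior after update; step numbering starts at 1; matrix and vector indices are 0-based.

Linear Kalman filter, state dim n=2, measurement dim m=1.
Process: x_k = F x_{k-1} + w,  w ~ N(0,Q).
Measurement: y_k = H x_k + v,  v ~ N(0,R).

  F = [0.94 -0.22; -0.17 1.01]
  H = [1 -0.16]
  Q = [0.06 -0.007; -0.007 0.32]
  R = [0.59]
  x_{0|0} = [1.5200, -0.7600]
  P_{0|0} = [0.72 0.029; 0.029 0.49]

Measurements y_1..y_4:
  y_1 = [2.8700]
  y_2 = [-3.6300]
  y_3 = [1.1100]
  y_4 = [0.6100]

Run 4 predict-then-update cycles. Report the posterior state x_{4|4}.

x_post = [0.3879, -0.2185]

step 1: x^-=[1.5960, -1.0260]  P^-=[0.7079 -0.2023; -0.2023 0.8307]  S=[1.3839]  K=[0.5349; -0.2422]  nu=[1.1098]  x^+=[2.1897, -1.2948]  P^+=[0.3119 -0.0230; -0.0230 0.7495]
step 2: x^-=[2.3432, -1.6800]  P^-=[0.3814 -0.2461; -0.2461 1.1015]  S=[1.0783]  K=[0.3902; -0.3916]  nu=[-6.2420]  x^+=[-0.0925, 0.7645]  P^+=[0.2172 -0.0813; -0.0813 0.9361]
step 3: x^-=[-0.2551, 0.7879]  P^-=[0.3309 -0.3299; -0.3299 1.3091]  S=[1.0599]  K=[0.3619; -0.5089]  nu=[1.4912]  x^+=[0.2846, 0.0291]  P^+=[0.1920 -0.1347; -0.1347 1.0346]
step 4: x^-=[0.2611, -0.0190]  P^-=[0.3354 -0.4005; -0.4005 1.4272]  S=[1.0901]  K=[0.3665; -0.5769]  nu=[0.3458]  x^+=[0.3879, -0.2185]  P^+=[0.1890 -0.1700; -0.1700 1.0645]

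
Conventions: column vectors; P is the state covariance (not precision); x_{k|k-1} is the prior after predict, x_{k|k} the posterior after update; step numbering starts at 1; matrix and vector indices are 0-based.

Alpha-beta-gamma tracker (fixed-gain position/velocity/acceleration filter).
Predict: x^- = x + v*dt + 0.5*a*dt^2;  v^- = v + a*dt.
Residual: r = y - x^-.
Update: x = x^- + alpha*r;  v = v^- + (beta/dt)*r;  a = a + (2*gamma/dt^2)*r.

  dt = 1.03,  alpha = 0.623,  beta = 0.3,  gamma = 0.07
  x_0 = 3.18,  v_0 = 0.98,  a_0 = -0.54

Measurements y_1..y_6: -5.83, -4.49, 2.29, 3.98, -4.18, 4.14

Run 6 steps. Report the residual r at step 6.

step 1: x_pred=3.9030  r=-9.7330  x^+=-2.1607  v^+=-2.4110  a^+=-1.8244
step 2: x_pred=-5.6118  r=1.1218  x^+=-4.9129  v^+=-3.9634  a^+=-1.6764
step 3: x_pred=-9.8845  r=12.1745  x^+=-2.2998  v^+=-2.1441  a^+=-0.0698
step 4: x_pred=-4.5452  r=8.5252  x^+=0.7660  v^+=0.2671  a^+=1.0552
step 5: x_pred=1.6009  r=-5.7809  x^+=-2.0006  v^+=-0.3297  a^+=0.2924
step 6: x_pred=-2.1852  r=6.3252  x^+=1.7554  v^+=1.8137  a^+=1.1271

resid = 6.3252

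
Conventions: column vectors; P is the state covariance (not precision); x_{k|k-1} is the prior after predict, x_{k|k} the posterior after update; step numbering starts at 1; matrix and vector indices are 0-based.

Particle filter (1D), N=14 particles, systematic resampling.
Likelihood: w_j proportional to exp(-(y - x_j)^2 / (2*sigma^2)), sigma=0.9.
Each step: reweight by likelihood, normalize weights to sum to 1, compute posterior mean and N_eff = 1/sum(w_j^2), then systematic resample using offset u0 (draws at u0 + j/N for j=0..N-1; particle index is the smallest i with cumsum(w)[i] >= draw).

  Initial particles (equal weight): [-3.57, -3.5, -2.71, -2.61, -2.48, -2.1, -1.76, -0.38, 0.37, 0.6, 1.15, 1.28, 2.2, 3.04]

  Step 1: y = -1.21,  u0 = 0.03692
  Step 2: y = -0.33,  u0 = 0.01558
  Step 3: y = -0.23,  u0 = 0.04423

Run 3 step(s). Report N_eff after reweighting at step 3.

step 1: w=[0.0092, 0.0113, 0.0715, 0.0855, 0.1060, 0.1759, 0.2380, 0.1875, 0.0614, 0.0380, 0.0092, 0.0062, 0.0002, 0.0000]  mean=-1.5472  Neff=6.5811  idx=[2, 3, 4, 4, 5, 5, 6, 6, 6, 6, 7, 7, 8, 9]
step 2: w=[0.0061, 0.0082, 0.0117, 0.0117, 0.0293, 0.0293, 0.0574, 0.0574, 0.0574, 0.0574, 0.2026, 0.2026, 0.1499, 0.1189]  mean=-0.6505  Neff=7.4650  idx=[2, 5, 7, 8, 9, 10, 10, 10, 11, 11, 11, 12, 12, 13]
step 3: w=[0.0049, 0.0128, 0.0261, 0.0261, 0.0261, 0.1091, 0.1091, 0.1091, 0.1091, 0.1091, 0.1091, 0.0886, 0.0886, 0.0723]  mean=-0.3164  Neff=10.5735  idx=[3, 5, 5, 6, 7, 7, 8, 9, 9, 10, 11, 11, 12, 13]

N_eff = 10.5735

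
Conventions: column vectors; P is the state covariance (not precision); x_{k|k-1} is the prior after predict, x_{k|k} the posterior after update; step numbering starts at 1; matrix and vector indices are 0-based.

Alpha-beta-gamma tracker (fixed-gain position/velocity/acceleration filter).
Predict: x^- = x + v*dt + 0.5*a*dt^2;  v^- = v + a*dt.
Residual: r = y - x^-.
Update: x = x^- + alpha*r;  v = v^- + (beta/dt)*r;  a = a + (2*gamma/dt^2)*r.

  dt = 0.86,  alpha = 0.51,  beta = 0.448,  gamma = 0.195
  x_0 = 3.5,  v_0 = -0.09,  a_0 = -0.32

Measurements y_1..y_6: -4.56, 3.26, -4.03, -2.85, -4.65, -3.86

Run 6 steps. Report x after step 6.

x_post = -3.2347

step 1: x_pred=3.3043  r=-7.8643  x^+=-0.7065  v^+=-4.4619  a^+=-4.4669
step 2: x_pred=-6.1956  r=9.4556  x^+=-1.3733  v^+=-3.3778  a^+=0.5192
step 3: x_pred=-4.0862  r=0.0562  x^+=-4.0575  v^+=-2.9020  a^+=0.5488
step 4: x_pred=-6.3503  r=3.5003  x^+=-4.5652  v^+=-0.6067  a^+=2.3945
step 5: x_pred=-4.2014  r=-0.4486  x^+=-4.4302  v^+=1.2189  a^+=2.1580
step 6: x_pred=-2.5839  r=-1.2761  x^+=-3.2347  v^+=2.4100  a^+=1.4851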